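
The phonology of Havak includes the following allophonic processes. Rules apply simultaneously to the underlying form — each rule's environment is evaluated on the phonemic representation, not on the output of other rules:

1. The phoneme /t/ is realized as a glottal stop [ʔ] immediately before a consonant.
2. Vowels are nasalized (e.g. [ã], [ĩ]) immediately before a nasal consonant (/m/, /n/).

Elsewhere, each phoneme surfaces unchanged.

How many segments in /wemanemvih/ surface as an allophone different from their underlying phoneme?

3

Segments that undergo a rule: /e/ → [ẽ] (rule 2); /a/ → [ã] (rule 2); /e/ → [ẽ] (rule 2).
All other segments surface unchanged.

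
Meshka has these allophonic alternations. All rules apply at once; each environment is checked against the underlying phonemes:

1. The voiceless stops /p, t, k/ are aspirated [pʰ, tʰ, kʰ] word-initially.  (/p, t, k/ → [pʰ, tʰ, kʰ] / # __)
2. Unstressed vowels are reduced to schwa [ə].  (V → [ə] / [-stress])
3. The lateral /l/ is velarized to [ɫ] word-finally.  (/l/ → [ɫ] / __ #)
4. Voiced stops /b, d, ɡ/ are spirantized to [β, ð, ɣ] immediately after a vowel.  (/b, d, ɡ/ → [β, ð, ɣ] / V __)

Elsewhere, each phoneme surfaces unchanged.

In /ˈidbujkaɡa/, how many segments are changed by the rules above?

5

Segments that undergo a rule: /d/ → [ð] (rule 4); /u/ → [ə] (rule 2); /a/ → [ə] (rule 2); /ɡ/ → [ɣ] (rule 4); /a/ → [ə] (rule 2).
All other segments surface unchanged.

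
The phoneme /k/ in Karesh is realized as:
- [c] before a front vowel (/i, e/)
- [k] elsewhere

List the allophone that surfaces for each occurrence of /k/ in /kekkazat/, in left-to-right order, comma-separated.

Occurrence 1 (position 1): before a front vowel → [c].
Occurrence 2 (position 3): no conditioning environment matches → elsewhere allophone [k].
Occurrence 3 (position 4): no conditioning environment matches → elsewhere allophone [k].

[c], [k], [k]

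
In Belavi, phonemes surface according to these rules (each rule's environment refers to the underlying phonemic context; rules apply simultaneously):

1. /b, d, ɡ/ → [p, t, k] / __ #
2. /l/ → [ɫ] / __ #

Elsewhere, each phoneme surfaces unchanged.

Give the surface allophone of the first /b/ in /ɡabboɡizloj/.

/b/ — between /a/ and /b/; rule 1 does not apply here → [b].

[b]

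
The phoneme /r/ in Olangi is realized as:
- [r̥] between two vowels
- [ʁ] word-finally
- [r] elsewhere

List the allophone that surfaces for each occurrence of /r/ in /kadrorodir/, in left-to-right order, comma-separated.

[r], [r̥], [ʁ]

Occurrence 1 (position 4): no conditioning environment matches → elsewhere allophone [r].
Occurrence 2 (position 6): between two vowels → [r̥].
Occurrence 3 (position 10): word-finally → [ʁ].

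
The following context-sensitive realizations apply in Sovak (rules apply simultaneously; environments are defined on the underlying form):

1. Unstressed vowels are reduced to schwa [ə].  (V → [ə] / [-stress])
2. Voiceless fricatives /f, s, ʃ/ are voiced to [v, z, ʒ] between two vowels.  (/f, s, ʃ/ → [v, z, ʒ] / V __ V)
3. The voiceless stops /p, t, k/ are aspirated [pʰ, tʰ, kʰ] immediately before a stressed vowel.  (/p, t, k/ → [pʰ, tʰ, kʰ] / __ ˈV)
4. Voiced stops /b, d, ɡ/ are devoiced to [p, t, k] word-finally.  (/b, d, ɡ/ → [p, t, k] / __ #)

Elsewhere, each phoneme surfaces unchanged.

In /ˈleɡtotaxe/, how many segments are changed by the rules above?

Segments that undergo a rule: /o/ → [ə] (rule 1); /a/ → [ə] (rule 1); /e/ → [ə] (rule 1).
All other segments surface unchanged.

3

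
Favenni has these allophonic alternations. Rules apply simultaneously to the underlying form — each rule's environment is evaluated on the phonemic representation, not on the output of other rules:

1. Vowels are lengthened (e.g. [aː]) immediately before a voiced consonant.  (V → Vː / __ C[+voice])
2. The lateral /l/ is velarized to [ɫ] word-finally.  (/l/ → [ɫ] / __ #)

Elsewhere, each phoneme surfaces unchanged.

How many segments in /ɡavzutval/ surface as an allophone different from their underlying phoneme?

Segments that undergo a rule: /a/ → [aː] (rule 1); /a/ → [aː] (rule 1); /l/ → [ɫ] (rule 2).
All other segments surface unchanged.

3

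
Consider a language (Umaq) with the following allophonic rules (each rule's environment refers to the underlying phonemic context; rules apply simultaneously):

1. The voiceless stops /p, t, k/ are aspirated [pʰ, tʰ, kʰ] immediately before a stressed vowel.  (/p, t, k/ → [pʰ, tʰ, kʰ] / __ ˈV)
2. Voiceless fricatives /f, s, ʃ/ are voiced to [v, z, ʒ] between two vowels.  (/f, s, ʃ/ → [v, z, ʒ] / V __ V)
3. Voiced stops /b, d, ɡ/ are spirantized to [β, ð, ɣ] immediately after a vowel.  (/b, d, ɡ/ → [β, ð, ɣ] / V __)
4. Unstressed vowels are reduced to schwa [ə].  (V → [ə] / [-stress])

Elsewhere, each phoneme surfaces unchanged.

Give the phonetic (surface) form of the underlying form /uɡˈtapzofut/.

/u/ meets the environment for rule 4 (in an unstressed syllable) → [ə].
/ɡ/ (between /u/ and /t/) occurs immediately after a vowel → [ɣ] by rule 3.
Rule 1 applies to /t/ (between /ɡ/ and /a/: immediately before a stressed vowel) → [tʰ].
/a/ (between /t/ and /p/) is in the target of rule 4 but the environment (in an unstressed syllable) is not met → [a].
/p/ (between /a/ and /z/): rule 1 targets it, but not immediately before a stressed vowel → unchanged [p].
/z/ stays [z].
Rule 4 applies to /o/ (between /z/ and /f/: in an unstressed syllable) → [ə].
/f/ meets the environment for rule 2 (between two vowels) → [v].
/u/ (between /f/ and /t/) occurs in an unstressed syllable → [ə] by rule 4.
/t/ (word-final): rule 1 targets it, but not immediately before a stressed vowel → unchanged [t].

[əɣˈtʰapzəvət]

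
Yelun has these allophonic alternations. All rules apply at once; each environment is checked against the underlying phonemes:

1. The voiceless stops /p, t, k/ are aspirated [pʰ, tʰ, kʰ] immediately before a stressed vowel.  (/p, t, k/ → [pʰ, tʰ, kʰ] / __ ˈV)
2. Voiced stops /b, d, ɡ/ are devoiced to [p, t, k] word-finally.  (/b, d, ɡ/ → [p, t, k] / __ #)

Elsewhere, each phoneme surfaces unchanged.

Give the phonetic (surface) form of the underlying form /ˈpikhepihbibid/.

/p/ (word-initial) occurs immediately before a stressed vowel → [pʰ] by rule 1.
/k/ — between /i/ and /h/; rule 1 does not apply here → [k].
/p/ — between /e/ and /i/; rule 1 does not apply here → [p].
/b/ (between /h/ and /i/): rule 2 targets it, but not word-finally → unchanged [b].
/b/ (between /i/ and /i/) fails the environment for rule 2, so it stays [b].
Rule 2 applies to /d/ (word-final: word-finally) → [t].

[ˈpʰikhepihbibit]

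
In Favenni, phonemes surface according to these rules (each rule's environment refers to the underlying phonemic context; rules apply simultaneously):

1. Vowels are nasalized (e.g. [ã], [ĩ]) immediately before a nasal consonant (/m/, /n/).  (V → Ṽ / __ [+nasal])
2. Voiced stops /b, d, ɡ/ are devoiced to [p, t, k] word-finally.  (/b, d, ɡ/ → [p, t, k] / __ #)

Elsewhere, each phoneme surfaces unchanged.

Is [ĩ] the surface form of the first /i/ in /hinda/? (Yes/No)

Yes

/i/ — between /h/ and /n/, before a nasal consonant — surfaces as [ĩ] (rule 1).
The actual realization is [ĩ], which matches [ĩ].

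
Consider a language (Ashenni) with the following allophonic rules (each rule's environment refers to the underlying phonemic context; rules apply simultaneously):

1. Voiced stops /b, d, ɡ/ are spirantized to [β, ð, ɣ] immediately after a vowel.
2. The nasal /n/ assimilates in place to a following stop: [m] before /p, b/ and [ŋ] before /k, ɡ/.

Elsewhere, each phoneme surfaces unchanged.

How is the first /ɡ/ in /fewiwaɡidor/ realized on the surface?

[ɣ]

/ɡ/ (between /a/ and /i/) occurs immediately after a vowel → [ɣ] by rule 1.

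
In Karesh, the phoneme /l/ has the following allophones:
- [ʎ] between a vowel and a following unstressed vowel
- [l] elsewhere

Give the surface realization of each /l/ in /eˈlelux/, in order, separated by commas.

[l], [ʎ]

Occurrence 1 (position 2): no conditioning environment matches → elsewhere allophone [l].
Occurrence 2 (position 4): between a vowel and a following unstressed vowel → [ʎ].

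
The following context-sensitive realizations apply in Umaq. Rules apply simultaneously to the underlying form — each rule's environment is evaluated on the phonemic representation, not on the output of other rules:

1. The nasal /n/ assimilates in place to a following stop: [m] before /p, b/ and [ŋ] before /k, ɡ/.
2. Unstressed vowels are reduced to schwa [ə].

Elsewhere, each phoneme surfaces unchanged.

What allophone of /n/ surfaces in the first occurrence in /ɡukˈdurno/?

[n]

/n/ (between /r/ and /o/) is in the target of rule 1 but the environment (before a labial or velar stop) is not met → [n].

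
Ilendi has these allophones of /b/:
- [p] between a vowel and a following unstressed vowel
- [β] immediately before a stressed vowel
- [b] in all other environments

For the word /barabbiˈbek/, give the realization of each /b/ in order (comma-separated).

Occurrence 1 (position 1): no conditioning environment matches → elsewhere allophone [b].
Occurrence 2 (position 5): no conditioning environment matches → elsewhere allophone [b].
Occurrence 3 (position 6): no conditioning environment matches → elsewhere allophone [b].
Occurrence 4 (position 8): immediately before a stressed vowel → [β].

[b], [b], [b], [β]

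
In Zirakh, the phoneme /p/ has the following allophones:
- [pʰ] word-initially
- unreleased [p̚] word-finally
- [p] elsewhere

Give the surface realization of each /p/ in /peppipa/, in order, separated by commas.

Occurrence 1 (position 1): word-initially → [pʰ].
Occurrence 2 (position 3): no conditioning environment matches → elsewhere allophone [p].
Occurrence 3 (position 4): no conditioning environment matches → elsewhere allophone [p].
Occurrence 4 (position 6): no conditioning environment matches → elsewhere allophone [p].

[pʰ], [p], [p], [p]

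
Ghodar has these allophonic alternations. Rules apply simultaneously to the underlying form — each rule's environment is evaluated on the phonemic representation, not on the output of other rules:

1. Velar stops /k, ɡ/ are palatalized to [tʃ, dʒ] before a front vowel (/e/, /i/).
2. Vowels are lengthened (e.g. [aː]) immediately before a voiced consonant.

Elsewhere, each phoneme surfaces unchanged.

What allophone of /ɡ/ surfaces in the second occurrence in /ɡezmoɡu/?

/ɡ/ (between /o/ and /u/): rule 1 targets it, but not before a front vowel → unchanged [ɡ].

[ɡ]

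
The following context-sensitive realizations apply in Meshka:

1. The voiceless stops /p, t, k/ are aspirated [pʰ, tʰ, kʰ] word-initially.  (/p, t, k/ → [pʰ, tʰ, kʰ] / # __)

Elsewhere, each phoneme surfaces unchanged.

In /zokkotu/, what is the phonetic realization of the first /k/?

/k/ (between /o/ and /k/): rule 1 targets it, but not word-initially → unchanged [k].

[k]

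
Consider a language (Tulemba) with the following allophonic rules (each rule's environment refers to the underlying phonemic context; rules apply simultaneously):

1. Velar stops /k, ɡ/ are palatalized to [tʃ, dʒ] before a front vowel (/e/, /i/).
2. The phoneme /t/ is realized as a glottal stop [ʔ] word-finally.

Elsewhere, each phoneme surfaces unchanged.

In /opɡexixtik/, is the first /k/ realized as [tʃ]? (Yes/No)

/k/ (word-final) fails the environment for rule 1, so it stays [k].
The actual realization is [k], not [tʃ].

No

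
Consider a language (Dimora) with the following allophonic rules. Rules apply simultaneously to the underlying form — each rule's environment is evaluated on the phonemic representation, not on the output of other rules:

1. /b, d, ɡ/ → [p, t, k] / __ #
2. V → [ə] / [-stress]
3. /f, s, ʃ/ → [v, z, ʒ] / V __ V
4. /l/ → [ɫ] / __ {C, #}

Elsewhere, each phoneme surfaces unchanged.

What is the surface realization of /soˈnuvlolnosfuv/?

/s/ — word-initial; rule 3 does not apply here → [s].
/o/ — between /s/ and /n/, in an unstressed syllable — surfaces as [ə] (rule 2).
/n/ (between /o/ and /u/): no rule targets it → [n].
/u/ (between /n/ and /v/) is in the target of rule 2 but the environment (in an unstressed syllable) is not met → [u].
/v/ — not in any rule's target class → [v].
/l/ — between /v/ and /o/; rule 4 does not apply here → [l].
/o/ (between /l/ and /l/): in an unstressed syllable, so rule 2 applies → [ə].
/l/ — between /o/ and /n/, word-finally or immediately before a consonant — surfaces as [ɫ] (rule 4).
/n/ stays [n].
/o/ (between /n/ and /s/): in an unstressed syllable, so rule 2 applies → [ə].
/s/ (between /o/ and /f/): rule 3 targets it, but not between two vowels → unchanged [s].
/f/ (between /s/ and /u/) is in the target of rule 3 but the environment (between two vowels) is not met → [f].
Rule 2 applies to /u/ (between /f/ and /v/: in an unstressed syllable) → [ə].
/v/ (word-final): no rule targets it → [v].

[səˈnuvləɫnəsfəv]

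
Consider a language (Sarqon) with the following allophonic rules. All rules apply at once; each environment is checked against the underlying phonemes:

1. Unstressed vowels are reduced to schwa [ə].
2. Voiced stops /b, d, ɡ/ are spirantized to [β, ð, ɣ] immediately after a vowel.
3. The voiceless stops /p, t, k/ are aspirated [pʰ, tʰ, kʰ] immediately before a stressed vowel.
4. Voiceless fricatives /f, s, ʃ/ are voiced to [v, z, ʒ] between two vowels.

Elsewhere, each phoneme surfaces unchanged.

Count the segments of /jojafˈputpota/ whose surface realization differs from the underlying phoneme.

5

Segments that undergo a rule: /o/ → [ə] (rule 1); /a/ → [ə] (rule 1); /p/ → [pʰ] (rule 3); /o/ → [ə] (rule 1); /a/ → [ə] (rule 1).
All other segments surface unchanged.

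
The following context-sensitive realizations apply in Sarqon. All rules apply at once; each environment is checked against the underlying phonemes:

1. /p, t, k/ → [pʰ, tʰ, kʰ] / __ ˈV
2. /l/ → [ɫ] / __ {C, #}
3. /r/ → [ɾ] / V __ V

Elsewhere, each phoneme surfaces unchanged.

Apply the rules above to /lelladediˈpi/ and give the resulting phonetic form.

[leɫladediˈpʰi]

/l/ — word-initial; rule 2 does not apply here → [l].
/e/ (between /l/ and /l/) is unaffected → [e].
/l/ (between /e/ and /l/) occurs word-finally or immediately before a consonant → [ɫ] by rule 2.
/l/ (between /l/ and /a/) fails the environment for rule 2, so it stays [l].
/a/ stays [a].
/d/ (between /a/ and /e/) is unaffected → [d].
/e/ stays [e].
/d/ stays [d].
/i/ — not in any rule's target class → [i].
Rule 1 applies to /p/ (between /i/ and /i/: immediately before a stressed vowel) → [pʰ].
/i/ (word-final) is unaffected → [i].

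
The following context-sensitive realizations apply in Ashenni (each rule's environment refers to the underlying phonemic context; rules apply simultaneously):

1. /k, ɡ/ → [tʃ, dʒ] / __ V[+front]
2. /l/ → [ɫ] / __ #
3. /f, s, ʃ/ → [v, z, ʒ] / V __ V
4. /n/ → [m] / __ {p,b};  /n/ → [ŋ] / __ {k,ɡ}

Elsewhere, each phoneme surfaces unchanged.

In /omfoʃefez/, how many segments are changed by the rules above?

Segments that undergo a rule: /ʃ/ → [ʒ] (rule 3); /f/ → [v] (rule 3).
All other segments surface unchanged.

2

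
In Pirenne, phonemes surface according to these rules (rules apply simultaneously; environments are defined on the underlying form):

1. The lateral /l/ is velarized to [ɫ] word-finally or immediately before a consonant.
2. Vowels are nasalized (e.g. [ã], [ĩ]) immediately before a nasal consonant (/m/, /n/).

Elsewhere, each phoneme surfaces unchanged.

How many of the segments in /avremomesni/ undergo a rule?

Segments that undergo a rule: /e/ → [ẽ] (rule 2); /o/ → [õ] (rule 2).
All other segments surface unchanged.

2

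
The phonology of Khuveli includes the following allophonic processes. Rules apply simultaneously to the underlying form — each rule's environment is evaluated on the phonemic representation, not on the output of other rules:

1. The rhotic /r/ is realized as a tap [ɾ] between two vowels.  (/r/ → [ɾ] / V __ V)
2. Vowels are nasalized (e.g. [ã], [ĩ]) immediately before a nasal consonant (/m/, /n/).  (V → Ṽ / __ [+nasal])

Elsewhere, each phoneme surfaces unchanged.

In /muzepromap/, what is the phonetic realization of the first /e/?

/e/ (between /z/ and /p/) is in the target of rule 2 but the environment (before a nasal consonant) is not met → [e].

[e]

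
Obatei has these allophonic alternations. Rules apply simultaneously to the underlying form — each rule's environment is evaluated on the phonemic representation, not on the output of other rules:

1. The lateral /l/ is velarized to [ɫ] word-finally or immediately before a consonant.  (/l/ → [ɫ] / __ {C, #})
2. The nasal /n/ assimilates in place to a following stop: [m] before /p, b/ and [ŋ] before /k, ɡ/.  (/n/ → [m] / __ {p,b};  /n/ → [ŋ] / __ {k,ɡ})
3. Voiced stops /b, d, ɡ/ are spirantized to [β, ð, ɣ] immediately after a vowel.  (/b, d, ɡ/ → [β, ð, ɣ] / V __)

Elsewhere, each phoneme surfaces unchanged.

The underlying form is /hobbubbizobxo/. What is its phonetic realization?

/h/ (word-initial) is unaffected → [h].
/o/ (between /h/ and /b/): no rule targets it → [o].
/b/ — between /o/ and /b/, immediately after a vowel — surfaces as [β] (rule 3).
/b/ (between /b/ and /u/) fails the environment for rule 3, so it stays [b].
/u/ — not in any rule's target class → [u].
/b/ meets the environment for rule 3 (immediately after a vowel) → [β].
/b/ (between /b/ and /i/): rule 3 targets it, but not immediately after a vowel → unchanged [b].
/i/ — not in any rule's target class → [i].
/z/ (between /i/ and /o/): no rule targets it → [z].
/o/ (between /z/ and /b/): no rule targets it → [o].
/b/ (between /o/ and /x/): immediately after a vowel, so rule 3 applies → [β].
/x/ — not in any rule's target class → [x].
/o/ — not in any rule's target class → [o].

[hoβbuβbizoβxo]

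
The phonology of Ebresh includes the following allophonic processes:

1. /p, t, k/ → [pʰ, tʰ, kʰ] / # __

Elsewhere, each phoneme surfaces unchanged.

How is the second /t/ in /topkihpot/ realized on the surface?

/t/ (word-final): rule 1 targets it, but not word-initially → unchanged [t].

[t]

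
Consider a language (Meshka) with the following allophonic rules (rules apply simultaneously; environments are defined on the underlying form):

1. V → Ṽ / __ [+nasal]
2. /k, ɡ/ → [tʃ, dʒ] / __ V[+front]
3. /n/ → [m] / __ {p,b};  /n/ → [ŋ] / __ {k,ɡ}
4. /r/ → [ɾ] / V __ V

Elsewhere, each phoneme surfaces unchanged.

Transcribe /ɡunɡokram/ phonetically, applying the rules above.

[ɡũŋɡokrãm]

/ɡ/ (word-initial) is in the target of rule 2 but the environment (before a front vowel) is not met → [ɡ].
Rule 1 applies to /u/ (between /ɡ/ and /n/: before a nasal consonant) → [ũ].
/n/ meets the environment for rule 3 (before a labial or velar stop) → [ŋ].
/ɡ/ (between /n/ and /o/) fails the environment for rule 2, so it stays [ɡ].
/o/ (between /ɡ/ and /k/): rule 1 targets it, but not before a nasal consonant → unchanged [o].
/k/ (between /o/ and /r/) fails the environment for rule 2, so it stays [k].
/r/ — between /k/ and /a/; rule 4 does not apply here → [r].
/a/ — between /r/ and /m/, before a nasal consonant — surfaces as [ã] (rule 1).
/m/ (word-final) is unaffected → [m].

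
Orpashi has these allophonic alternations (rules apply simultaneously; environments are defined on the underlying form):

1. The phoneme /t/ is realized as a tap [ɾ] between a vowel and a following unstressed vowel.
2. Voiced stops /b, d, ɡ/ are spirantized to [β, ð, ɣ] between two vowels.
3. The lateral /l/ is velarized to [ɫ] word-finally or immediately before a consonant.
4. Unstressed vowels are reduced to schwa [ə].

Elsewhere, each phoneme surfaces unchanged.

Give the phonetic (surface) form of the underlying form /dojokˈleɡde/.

[dəjəkˈleɡdə]

/d/ (word-initial) is in the target of rule 2 but the environment (between two vowels) is not met → [d].
/o/ (between /d/ and /j/): in an unstressed syllable, so rule 4 applies → [ə].
/j/ stays [j].
Rule 4 applies to /o/ (between /j/ and /k/: in an unstressed syllable) → [ə].
/k/ stays [k].
/l/ (between /k/ and /e/): rule 3 targets it, but not word-finally or immediately before a consonant → unchanged [l].
/e/ (between /l/ and /ɡ/): rule 4 targets it, but not in an unstressed syllable → unchanged [e].
/ɡ/ — between /e/ and /d/; rule 2 does not apply here → [ɡ].
/d/ (between /ɡ/ and /e/) is in the target of rule 2 but the environment (between two vowels) is not met → [d].
Rule 4 applies to /e/ (word-final: in an unstressed syllable) → [ə].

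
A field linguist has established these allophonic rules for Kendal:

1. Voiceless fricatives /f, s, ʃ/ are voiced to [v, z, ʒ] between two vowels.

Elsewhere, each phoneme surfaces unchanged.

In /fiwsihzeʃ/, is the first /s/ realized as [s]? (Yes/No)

/s/ — between /w/ and /i/; rule 1 does not apply here → [s].
The actual realization is [s], which matches [s].

Yes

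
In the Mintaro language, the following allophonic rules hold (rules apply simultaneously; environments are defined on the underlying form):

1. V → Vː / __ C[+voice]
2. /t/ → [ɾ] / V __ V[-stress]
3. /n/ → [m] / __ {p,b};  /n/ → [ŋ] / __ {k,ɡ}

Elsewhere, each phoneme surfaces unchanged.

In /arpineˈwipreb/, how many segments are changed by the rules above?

4

Segments that undergo a rule: /a/ → [aː] (rule 1); /i/ → [iː] (rule 1); /e/ → [eː] (rule 1); /e/ → [eː] (rule 1).
All other segments surface unchanged.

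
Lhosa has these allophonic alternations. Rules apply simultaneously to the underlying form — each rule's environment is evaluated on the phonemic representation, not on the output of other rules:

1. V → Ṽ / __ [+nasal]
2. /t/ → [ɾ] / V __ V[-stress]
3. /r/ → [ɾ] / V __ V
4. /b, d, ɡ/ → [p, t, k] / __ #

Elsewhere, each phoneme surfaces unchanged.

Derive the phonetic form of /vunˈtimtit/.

Rule 1 applies to /u/ (between /v/ and /n/: before a nasal consonant) → [ũ].
/t/ (between /n/ and /i/) is in the target of rule 2 but the environment (between a vowel and a following unstressed vowel) is not met → [t].
/i/ meets the environment for rule 1 (before a nasal consonant) → [ĩ].
/t/ — between /m/ and /i/; rule 2 does not apply here → [t].
/i/ (between /t/ and /t/) fails the environment for rule 1, so it stays [i].
/t/ (word-final) fails the environment for rule 2, so it stays [t].

[vũnˈtĩmtit]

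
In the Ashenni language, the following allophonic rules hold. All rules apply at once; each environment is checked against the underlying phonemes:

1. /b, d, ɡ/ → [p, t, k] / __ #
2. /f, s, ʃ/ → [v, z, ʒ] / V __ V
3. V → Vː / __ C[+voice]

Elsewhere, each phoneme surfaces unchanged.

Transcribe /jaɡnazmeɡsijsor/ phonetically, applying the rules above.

[jaːɡnaːzmeːɡsiːjsoːr]

/a/ — between /j/ and /ɡ/, before a voiced consonant — surfaces as [aː] (rule 3).
/ɡ/ (between /a/ and /n/) fails the environment for rule 1, so it stays [ɡ].
/a/ meets the environment for rule 3 (before a voiced consonant) → [aː].
/e/ — between /m/ and /ɡ/, before a voiced consonant — surfaces as [eː] (rule 3).
/ɡ/ (between /e/ and /s/): rule 1 targets it, but not word-finally → unchanged [ɡ].
/s/ — between /ɡ/ and /i/; rule 2 does not apply here → [s].
/i/ meets the environment for rule 3 (before a voiced consonant) → [iː].
/s/ (between /j/ and /o/) is in the target of rule 2 but the environment (between two vowels) is not met → [s].
/o/ — between /s/ and /r/, before a voiced consonant — surfaces as [oː] (rule 3).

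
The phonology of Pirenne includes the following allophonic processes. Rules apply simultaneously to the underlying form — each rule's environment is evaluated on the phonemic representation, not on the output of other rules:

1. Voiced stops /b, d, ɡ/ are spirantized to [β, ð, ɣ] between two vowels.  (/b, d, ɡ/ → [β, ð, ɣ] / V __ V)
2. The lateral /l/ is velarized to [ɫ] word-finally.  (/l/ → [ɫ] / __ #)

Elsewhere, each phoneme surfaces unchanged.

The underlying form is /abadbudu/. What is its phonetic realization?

/a/ (word-initial): no rule targets it → [a].
/b/ (between /a/ and /a/) occurs between two vowels → [β] by rule 1.
/a/ stays [a].
/d/ (between /a/ and /b/): rule 1 targets it, but not between two vowels → unchanged [d].
/b/ (between /d/ and /u/): rule 1 targets it, but not between two vowels → unchanged [b].
/u/ (between /b/ and /d/): no rule targets it → [u].
/d/ (between /u/ and /u/): between two vowels, so rule 1 applies → [ð].
/u/ stays [u].

[aβadbuðu]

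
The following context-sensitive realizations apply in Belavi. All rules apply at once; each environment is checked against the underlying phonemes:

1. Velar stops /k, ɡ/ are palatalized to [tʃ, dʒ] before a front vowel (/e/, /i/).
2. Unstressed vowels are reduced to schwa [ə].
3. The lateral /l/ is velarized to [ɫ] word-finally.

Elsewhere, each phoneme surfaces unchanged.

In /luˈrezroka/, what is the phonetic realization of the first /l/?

/l/ (word-initial) is in the target of rule 3 but the environment (word-finally) is not met → [l].

[l]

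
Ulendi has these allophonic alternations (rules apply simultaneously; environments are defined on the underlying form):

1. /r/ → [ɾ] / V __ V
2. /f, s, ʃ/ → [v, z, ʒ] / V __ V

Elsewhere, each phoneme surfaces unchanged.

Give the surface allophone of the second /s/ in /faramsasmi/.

[s]

/s/ (between /a/ and /m/): rule 2 targets it, but not between two vowels → unchanged [s].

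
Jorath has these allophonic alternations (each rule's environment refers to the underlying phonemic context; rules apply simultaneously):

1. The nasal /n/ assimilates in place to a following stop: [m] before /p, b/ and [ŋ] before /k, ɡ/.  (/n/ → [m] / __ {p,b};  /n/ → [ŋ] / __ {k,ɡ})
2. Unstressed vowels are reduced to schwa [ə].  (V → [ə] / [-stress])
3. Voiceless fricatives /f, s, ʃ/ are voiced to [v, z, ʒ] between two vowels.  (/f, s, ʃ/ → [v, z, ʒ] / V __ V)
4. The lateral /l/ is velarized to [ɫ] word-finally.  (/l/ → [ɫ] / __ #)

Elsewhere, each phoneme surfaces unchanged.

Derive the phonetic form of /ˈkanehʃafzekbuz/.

[ˈkanəhʃəfzəkbəz]

/k/ (word-initial): no rule targets it → [k].
/a/ (between /k/ and /n/) fails the environment for rule 2, so it stays [a].
/n/ (between /a/ and /e/) fails the environment for rule 1, so it stays [n].
/e/ (between /n/ and /h/) occurs in an unstressed syllable → [ə] by rule 2.
/h/ stays [h].
/ʃ/ (between /h/ and /a/): rule 3 targets it, but not between two vowels → unchanged [ʃ].
/a/ meets the environment for rule 2 (in an unstressed syllable) → [ə].
/f/ — between /a/ and /z/; rule 3 does not apply here → [f].
/z/ (between /f/ and /e/): no rule targets it → [z].
Rule 2 applies to /e/ (between /z/ and /k/: in an unstressed syllable) → [ə].
/k/ stays [k].
/b/ (between /k/ and /u/) is unaffected → [b].
Rule 2 applies to /u/ (between /b/ and /z/: in an unstressed syllable) → [ə].
/z/ — not in any rule's target class → [z].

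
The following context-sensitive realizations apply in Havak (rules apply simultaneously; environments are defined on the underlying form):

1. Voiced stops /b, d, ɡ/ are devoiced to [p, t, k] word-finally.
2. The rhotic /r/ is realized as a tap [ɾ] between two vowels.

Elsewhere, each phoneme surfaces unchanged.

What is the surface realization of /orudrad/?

[oɾudrat]

/o/ (word-initial): no rule targets it → [o].
/r/ (between /o/ and /u/): between two vowels, so rule 2 applies → [ɾ].
/u/ (between /r/ and /d/) is unaffected → [u].
/d/ (between /u/ and /r/) fails the environment for rule 1, so it stays [d].
/r/ (between /d/ and /a/): rule 2 targets it, but not between two vowels → unchanged [r].
/a/ stays [a].
/d/ — word-final, word-finally — surfaces as [t] (rule 1).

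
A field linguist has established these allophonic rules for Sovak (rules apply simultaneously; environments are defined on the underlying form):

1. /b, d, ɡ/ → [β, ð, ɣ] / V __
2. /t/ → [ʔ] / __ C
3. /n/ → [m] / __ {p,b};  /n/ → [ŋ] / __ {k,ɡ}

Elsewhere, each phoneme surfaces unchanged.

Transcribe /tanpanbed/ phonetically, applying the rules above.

/t/ (word-initial): rule 2 targets it, but not immediately before a consonant → unchanged [t].
/a/ — not in any rule's target class → [a].
/n/ (between /a/ and /p/): before a labial or velar stop, so rule 3 applies → [m].
/p/ stays [p].
/a/ (between /p/ and /n/): no rule targets it → [a].
Rule 3 applies to /n/ (between /a/ and /b/: before a labial or velar stop) → [m].
/b/ (between /n/ and /e/) is in the target of rule 1 but the environment (immediately after a vowel) is not met → [b].
/e/ — not in any rule's target class → [e].
Rule 1 applies to /d/ (word-final: immediately after a vowel) → [ð].

[tampambeð]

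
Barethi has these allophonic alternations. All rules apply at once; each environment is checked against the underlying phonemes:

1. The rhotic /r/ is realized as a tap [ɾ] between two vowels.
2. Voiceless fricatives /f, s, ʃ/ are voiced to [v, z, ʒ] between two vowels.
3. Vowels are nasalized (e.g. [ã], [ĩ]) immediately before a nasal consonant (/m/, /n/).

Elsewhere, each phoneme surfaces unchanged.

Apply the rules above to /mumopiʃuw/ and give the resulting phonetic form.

[mũmopiʒuw]

/m/ (word-initial) is unaffected → [m].
/u/ (between /m/ and /m/): before a nasal consonant, so rule 3 applies → [ũ].
/m/ (between /u/ and /o/) is unaffected → [m].
/o/ (between /m/ and /p/) is in the target of rule 3 but the environment (before a nasal consonant) is not met → [o].
/p/ (between /o/ and /i/) is unaffected → [p].
/i/ — between /p/ and /ʃ/; rule 3 does not apply here → [i].
Rule 2 applies to /ʃ/ (between /i/ and /u/: between two vowels) → [ʒ].
/u/ (between /ʃ/ and /w/): rule 3 targets it, but not before a nasal consonant → unchanged [u].
/w/ stays [w].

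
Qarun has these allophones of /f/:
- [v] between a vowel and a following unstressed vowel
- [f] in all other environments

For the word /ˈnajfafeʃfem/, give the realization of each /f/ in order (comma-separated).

Occurrence 1 (position 4): no conditioning environment matches → elsewhere allophone [f].
Occurrence 2 (position 6): between a vowel and a following unstressed vowel → [v].
Occurrence 3 (position 9): no conditioning environment matches → elsewhere allophone [f].

[f], [v], [f]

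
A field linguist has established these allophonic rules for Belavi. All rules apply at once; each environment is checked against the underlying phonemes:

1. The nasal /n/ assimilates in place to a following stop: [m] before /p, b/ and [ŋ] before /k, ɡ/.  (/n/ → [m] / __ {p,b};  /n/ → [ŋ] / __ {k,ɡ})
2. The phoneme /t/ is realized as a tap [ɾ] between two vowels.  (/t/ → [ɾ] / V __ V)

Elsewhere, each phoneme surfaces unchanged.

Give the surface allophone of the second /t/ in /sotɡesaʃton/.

/t/ (between /ʃ/ and /o/) fails the environment for rule 2, so it stays [t].

[t]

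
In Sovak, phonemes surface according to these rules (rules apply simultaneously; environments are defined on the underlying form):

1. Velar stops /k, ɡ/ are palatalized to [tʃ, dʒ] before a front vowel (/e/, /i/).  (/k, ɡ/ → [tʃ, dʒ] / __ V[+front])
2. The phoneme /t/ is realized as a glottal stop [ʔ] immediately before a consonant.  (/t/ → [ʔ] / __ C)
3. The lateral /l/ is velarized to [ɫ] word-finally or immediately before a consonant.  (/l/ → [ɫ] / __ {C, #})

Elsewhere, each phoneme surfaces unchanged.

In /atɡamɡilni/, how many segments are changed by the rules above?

3

Segments that undergo a rule: /t/ → [ʔ] (rule 2); /ɡ/ → [dʒ] (rule 1); /l/ → [ɫ] (rule 3).
All other segments surface unchanged.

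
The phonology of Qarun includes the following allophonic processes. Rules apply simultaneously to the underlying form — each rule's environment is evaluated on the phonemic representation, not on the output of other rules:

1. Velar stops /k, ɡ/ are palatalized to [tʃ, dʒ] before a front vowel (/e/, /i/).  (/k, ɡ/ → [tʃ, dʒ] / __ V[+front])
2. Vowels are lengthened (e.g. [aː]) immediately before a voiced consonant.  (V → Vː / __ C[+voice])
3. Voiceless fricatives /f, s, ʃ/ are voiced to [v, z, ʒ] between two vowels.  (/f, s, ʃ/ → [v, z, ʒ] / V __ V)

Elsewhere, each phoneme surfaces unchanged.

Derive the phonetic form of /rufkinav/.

[ruftʃiːnaːv]

/r/ (word-initial) is unaffected → [r].
/u/ (between /r/ and /f/): rule 2 targets it, but not before a voiced consonant → unchanged [u].
/f/ (between /u/ and /k/) fails the environment for rule 3, so it stays [f].
/k/ — between /f/ and /i/, before a front vowel — surfaces as [tʃ] (rule 1).
/i/ (between /k/ and /n/): before a voiced consonant, so rule 2 applies → [iː].
/n/ — not in any rule's target class → [n].
/a/ (between /n/ and /v/) occurs before a voiced consonant → [aː] by rule 2.
/v/ stays [v].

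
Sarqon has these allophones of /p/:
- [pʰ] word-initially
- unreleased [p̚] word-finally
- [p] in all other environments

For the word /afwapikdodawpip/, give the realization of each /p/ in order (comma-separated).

Occurrence 1 (position 5): no conditioning environment matches → elsewhere allophone [p].
Occurrence 2 (position 13): no conditioning environment matches → elsewhere allophone [p].
Occurrence 3 (position 15): word-finally → [p̚].

[p], [p], [p̚]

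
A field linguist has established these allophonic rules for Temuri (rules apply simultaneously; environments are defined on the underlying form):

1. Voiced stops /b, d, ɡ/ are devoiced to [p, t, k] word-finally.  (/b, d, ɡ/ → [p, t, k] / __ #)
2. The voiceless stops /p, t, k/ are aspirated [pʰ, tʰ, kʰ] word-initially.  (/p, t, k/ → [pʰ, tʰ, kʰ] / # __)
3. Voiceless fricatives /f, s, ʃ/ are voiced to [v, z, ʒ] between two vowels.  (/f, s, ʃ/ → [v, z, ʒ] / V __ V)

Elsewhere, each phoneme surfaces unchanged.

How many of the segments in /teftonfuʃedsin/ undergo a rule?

2

Segments that undergo a rule: /t/ → [tʰ] (rule 2); /ʃ/ → [ʒ] (rule 3).
All other segments surface unchanged.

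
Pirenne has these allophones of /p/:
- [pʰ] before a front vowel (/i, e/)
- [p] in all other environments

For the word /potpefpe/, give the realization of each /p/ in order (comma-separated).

[p], [pʰ], [pʰ]

Occurrence 1 (position 1): no conditioning environment matches → elsewhere allophone [p].
Occurrence 2 (position 4): before a front vowel (/i, e/) → [pʰ].
Occurrence 3 (position 7): before a front vowel (/i, e/) → [pʰ].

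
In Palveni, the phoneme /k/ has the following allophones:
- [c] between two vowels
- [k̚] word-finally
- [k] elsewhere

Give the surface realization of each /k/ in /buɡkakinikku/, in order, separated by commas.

Occurrence 1 (position 4): no conditioning environment matches → elsewhere allophone [k].
Occurrence 2 (position 6): between two vowels → [c].
Occurrence 3 (position 10): no conditioning environment matches → elsewhere allophone [k].
Occurrence 4 (position 11): no conditioning environment matches → elsewhere allophone [k].

[k], [c], [k], [k]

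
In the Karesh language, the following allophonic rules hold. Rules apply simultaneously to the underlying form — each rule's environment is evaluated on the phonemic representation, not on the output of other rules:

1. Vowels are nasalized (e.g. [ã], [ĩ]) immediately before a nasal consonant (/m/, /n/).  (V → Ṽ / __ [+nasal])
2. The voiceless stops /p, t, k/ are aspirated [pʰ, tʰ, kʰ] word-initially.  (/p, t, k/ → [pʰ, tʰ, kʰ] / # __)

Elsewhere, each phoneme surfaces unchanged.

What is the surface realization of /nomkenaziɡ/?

/n/ — not in any rule's target class → [n].
/o/ (between /n/ and /m/) occurs before a nasal consonant → [õ] by rule 1.
/m/ (between /o/ and /k/) is unaffected → [m].
/k/ (between /m/ and /e/) is in the target of rule 2 but the environment (word-initially) is not met → [k].
Rule 1 applies to /e/ (between /k/ and /n/: before a nasal consonant) → [ẽ].
/n/ (between /e/ and /a/): no rule targets it → [n].
/a/ — between /n/ and /z/; rule 1 does not apply here → [a].
/z/ — not in any rule's target class → [z].
/i/ (between /z/ and /ɡ/) fails the environment for rule 1, so it stays [i].
/ɡ/ (word-final): no rule targets it → [ɡ].

[nõmkẽnaziɡ]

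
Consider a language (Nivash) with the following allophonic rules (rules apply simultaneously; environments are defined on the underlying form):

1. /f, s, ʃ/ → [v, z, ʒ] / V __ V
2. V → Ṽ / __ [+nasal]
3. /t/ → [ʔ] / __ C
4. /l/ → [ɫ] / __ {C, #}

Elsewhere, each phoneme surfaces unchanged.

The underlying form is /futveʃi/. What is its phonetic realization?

/f/ (word-initial): rule 1 targets it, but not between two vowels → unchanged [f].
/u/ (between /f/ and /t/) is in the target of rule 2 but the environment (before a nasal consonant) is not met → [u].
Rule 3 applies to /t/ (between /u/ and /v/: immediately before a consonant) → [ʔ].
/e/ (between /v/ and /ʃ/) is in the target of rule 2 but the environment (before a nasal consonant) is not met → [e].
/ʃ/ meets the environment for rule 1 (between two vowels) → [ʒ].
/i/ — word-final; rule 2 does not apply here → [i].

[fuʔveʒi]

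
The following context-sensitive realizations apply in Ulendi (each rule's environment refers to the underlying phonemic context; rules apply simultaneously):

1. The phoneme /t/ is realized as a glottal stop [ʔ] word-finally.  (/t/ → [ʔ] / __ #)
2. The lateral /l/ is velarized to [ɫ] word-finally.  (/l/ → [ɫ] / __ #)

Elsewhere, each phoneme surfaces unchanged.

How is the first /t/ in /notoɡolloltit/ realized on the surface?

/t/ — between /o/ and /o/; rule 1 does not apply here → [t].

[t]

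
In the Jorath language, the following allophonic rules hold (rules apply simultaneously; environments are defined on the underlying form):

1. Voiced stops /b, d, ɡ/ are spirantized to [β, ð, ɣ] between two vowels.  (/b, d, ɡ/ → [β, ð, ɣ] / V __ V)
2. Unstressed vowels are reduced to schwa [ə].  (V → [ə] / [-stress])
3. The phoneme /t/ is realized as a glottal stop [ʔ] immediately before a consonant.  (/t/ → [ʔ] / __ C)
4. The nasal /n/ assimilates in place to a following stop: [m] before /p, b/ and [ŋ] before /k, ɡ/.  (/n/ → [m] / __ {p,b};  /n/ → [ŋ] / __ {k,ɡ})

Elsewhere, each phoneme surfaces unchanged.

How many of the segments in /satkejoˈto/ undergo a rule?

4

Segments that undergo a rule: /a/ → [ə] (rule 2); /t/ → [ʔ] (rule 3); /e/ → [ə] (rule 2); /o/ → [ə] (rule 2).
All other segments surface unchanged.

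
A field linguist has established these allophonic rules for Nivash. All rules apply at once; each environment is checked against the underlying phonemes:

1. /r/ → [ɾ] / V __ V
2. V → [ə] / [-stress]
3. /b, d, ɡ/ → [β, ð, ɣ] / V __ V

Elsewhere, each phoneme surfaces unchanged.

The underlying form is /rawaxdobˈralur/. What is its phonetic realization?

[rəwəxdəbˈralər]

/r/ — word-initial; rule 1 does not apply here → [r].
/a/ (between /r/ and /w/): in an unstressed syllable, so rule 2 applies → [ə].
/w/ (between /a/ and /a/) is unaffected → [w].
/a/ (between /w/ and /x/) occurs in an unstressed syllable → [ə] by rule 2.
/x/ — not in any rule's target class → [x].
/d/ — between /x/ and /o/; rule 3 does not apply here → [d].
/o/ — between /d/ and /b/, in an unstressed syllable — surfaces as [ə] (rule 2).
/b/ (between /o/ and /r/): rule 3 targets it, but not between two vowels → unchanged [b].
/r/ — between /b/ and /a/; rule 1 does not apply here → [r].
/a/ (between /r/ and /l/) fails the environment for rule 2, so it stays [a].
/l/ (between /a/ and /u/) is unaffected → [l].
/u/ — between /l/ and /r/, in an unstressed syllable — surfaces as [ə] (rule 2).
/r/ (word-final): rule 1 targets it, but not between two vowels → unchanged [r].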